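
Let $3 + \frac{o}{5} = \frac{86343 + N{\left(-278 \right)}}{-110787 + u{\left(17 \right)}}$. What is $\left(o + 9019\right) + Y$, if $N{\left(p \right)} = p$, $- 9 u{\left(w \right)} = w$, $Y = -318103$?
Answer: $- \frac{12328259433}{39884} \approx -3.091 \cdot 10^{5}$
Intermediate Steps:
$u{\left(w \right)} = - \frac{w}{9}$
$o = - \frac{753177}{39884}$ ($o = -15 + 5 \frac{86343 - 278}{-110787 - \frac{17}{9}} = -15 + 5 \frac{86065}{-110787 - \frac{17}{9}} = -15 + 5 \frac{86065}{- \frac{997100}{9}} = -15 + 5 \cdot 86065 \left(- \frac{9}{997100}\right) = -15 + 5 \left(- \frac{154917}{199420}\right) = -15 - \frac{154917}{39884} = - \frac{753177}{39884} \approx -18.884$)
$\left(o + 9019\right) + Y = \left(- \frac{753177}{39884} + 9019\right) - 318103 = \frac{358960619}{39884} - 318103 = - \frac{12328259433}{39884}$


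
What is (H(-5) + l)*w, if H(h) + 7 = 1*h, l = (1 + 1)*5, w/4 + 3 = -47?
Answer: 400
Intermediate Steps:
w = -200 (w = -12 + 4*(-47) = -12 - 188 = -200)
l = 10 (l = 2*5 = 10)
H(h) = -7 + h (H(h) = -7 + 1*h = -7 + h)
(H(-5) + l)*w = ((-7 - 5) + 10)*(-200) = (-12 + 10)*(-200) = -2*(-200) = 400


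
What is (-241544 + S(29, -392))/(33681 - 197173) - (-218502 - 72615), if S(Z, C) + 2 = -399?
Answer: 47595542509/163492 ≈ 2.9112e+5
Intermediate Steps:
S(Z, C) = -401 (S(Z, C) = -2 - 399 = -401)
(-241544 + S(29, -392))/(33681 - 197173) - (-218502 - 72615) = (-241544 - 401)/(33681 - 197173) - (-218502 - 72615) = -241945/(-163492) - 1*(-291117) = -241945*(-1/163492) + 291117 = 241945/163492 + 291117 = 47595542509/163492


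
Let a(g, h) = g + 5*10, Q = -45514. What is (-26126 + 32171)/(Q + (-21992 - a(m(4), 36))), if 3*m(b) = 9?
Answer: -6045/67559 ≈ -0.089477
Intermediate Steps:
m(b) = 3 (m(b) = (⅓)*9 = 3)
a(g, h) = 50 + g (a(g, h) = g + 50 = 50 + g)
(-26126 + 32171)/(Q + (-21992 - a(m(4), 36))) = (-26126 + 32171)/(-45514 + (-21992 - (50 + 3))) = 6045/(-45514 + (-21992 - 1*53)) = 6045/(-45514 + (-21992 - 53)) = 6045/(-45514 - 22045) = 6045/(-67559) = 6045*(-1/67559) = -6045/67559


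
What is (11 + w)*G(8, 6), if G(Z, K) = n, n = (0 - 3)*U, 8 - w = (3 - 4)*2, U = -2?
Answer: 126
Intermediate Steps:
w = 10 (w = 8 - (3 - 4)*2 = 8 - (-1)*2 = 8 - 1*(-2) = 8 + 2 = 10)
n = 6 (n = (0 - 3)*(-2) = -3*(-2) = 6)
G(Z, K) = 6
(11 + w)*G(8, 6) = (11 + 10)*6 = 21*6 = 126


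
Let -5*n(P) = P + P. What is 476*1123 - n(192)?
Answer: 2673124/5 ≈ 5.3463e+5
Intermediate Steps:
n(P) = -2*P/5 (n(P) = -(P + P)/5 = -2*P/5)
476*1123 - n(192) = 476*1123 - (-2)*192/5 = 534548 - 1*(-384/5) = 534548 + 384/5 = 2673124/5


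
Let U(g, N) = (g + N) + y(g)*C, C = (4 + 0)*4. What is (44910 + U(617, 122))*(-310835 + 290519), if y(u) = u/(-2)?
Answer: -827125308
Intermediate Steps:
y(u) = -u/2 (y(u) = u*(-½) = -u/2)
C = 16 (C = 4*4 = 16)
U(g, N) = N - 7*g (U(g, N) = (g + N) - g/2*16 = (N + g) - 8*g = N - 7*g)
(44910 + U(617, 122))*(-310835 + 290519) = (44910 + (122 - 7*617))*(-310835 + 290519) = (44910 + (122 - 4319))*(-20316) = (44910 - 4197)*(-20316) = 40713*(-20316) = -827125308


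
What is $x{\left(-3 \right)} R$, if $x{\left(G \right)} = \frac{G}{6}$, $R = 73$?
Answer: $- \frac{73}{2} \approx -36.5$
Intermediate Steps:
$x{\left(G \right)} = \frac{G}{6}$ ($x{\left(G \right)} = G \frac{1}{6} = \frac{G}{6}$)
$x{\left(-3 \right)} R = \frac{1}{6} \left(-3\right) 73 = \left(- \frac{1}{2}\right) 73 = - \frac{73}{2}$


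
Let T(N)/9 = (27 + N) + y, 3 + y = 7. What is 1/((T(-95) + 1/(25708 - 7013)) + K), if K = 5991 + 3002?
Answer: 18695/157355816 ≈ 0.00011881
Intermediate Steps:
y = 4 (y = -3 + 7 = 4)
K = 8993
T(N) = 279 + 9*N (T(N) = 9*((27 + N) + 4) = 9*(31 + N) = 279 + 9*N)
1/((T(-95) + 1/(25708 - 7013)) + K) = 1/(((279 + 9*(-95)) + 1/(25708 - 7013)) + 8993) = 1/(((279 - 855) + 1/18695) + 8993) = 1/((-576 + 1/18695) + 8993) = 1/(-10768319/18695 + 8993) = 1/(157355816/18695) = 18695/157355816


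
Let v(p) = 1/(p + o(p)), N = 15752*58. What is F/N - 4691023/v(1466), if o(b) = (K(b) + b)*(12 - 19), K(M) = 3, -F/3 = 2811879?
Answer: 37787842772618619/913616 ≈ 4.1361e+10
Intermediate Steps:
F = -8435637 (F = -3*2811879 = -8435637)
N = 913616
o(b) = -21 - 7*b (o(b) = (3 + b)*(12 - 19) = (3 + b)*(-7) = -21 - 7*b)
v(p) = 1/(-21 - 6*p) (v(p) = 1/(p + (-21 - 7*p)) = 1/(-21 - 6*p))
F/N - 4691023/v(1466) = -8435637/913616 - 4691023/((-1/(21 + 6*1466))) = -8435637*1/913616 - 4691023/((-1/(21 + 8796))) = -8435637/913616 - 4691023/((-1/8817)) = -8435637/913616 - 4691023/((-1*1/8817)) = -8435637/913616 - 4691023/(-1/8817) = -8435637/913616 - 4691023*(-8817) = -8435637/913616 + 41360749791 = 37787842772618619/913616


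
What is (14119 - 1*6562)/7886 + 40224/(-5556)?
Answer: -22934981/3651218 ≈ -6.2815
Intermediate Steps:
(14119 - 1*6562)/7886 + 40224/(-5556) = (14119 - 6562)*(1/7886) + 40224*(-1/5556) = 7557*(1/7886) - 3352/463 = 7557/7886 - 3352/463 = -22934981/3651218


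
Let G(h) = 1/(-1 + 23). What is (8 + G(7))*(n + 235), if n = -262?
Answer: -4779/22 ≈ -217.23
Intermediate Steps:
G(h) = 1/22
(8 + G(7))*(n + 235) = (8 + 1/22)*(-262 + 235) = (177/22)*(-27) = -4779/22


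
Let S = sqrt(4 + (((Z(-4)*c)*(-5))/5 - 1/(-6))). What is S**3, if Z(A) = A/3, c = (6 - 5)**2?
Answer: 11*sqrt(22)/4 ≈ 12.899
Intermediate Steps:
c = 1 (c = 1**2 = 1)
Z(A) = A/3 (Z(A) = A*(1/3) = A/3)
S = sqrt(22)/2 (S = sqrt(4 + (((((1/3)*(-4))*1)*(-5))/5 - 1/(-6))) = sqrt(4 + ((-4/3*1*(-5))*(1/5) - 1*(-1/6))) = sqrt(4 + (-4/3*(-5)*(1/5) + 1/6)) = sqrt(4 + ((20/3)*(1/5) + 1/6)) = sqrt(4 + (4/3 + 1/6)) = sqrt(4 + 3/2) = sqrt(11/2) = sqrt(22)/2 ≈ 2.3452)
S**3 = (sqrt(22)/2)**3 = 11*sqrt(22)/4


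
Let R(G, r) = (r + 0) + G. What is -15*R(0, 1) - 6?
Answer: -21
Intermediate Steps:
R(G, r) = G + r (R(G, r) = r + G = G + r)
-15*R(0, 1) - 6 = -15*(0 + 1) - 6 = -15*1 - 6 = -15 - 6 = -21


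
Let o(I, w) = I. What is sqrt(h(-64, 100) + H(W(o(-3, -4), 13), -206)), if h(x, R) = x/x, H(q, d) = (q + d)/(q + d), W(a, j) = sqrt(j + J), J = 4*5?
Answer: sqrt(2) ≈ 1.4142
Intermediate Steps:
J = 20
W(a, j) = sqrt(20 + j) (W(a, j) = sqrt(j + 20) = sqrt(20 + j))
H(q, d) = 1 (H(q, d) = (d + q)/(d + q) = 1)
h(x, R) = 1
sqrt(h(-64, 100) + H(W(o(-3, -4), 13), -206)) = sqrt(1 + 1) = sqrt(2)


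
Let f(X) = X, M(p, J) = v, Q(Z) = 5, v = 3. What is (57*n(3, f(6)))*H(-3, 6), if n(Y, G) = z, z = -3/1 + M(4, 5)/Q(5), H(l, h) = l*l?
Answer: -6156/5 ≈ -1231.2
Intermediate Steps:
H(l, h) = l²
M(p, J) = 3
z = -12/5 (z = -3/1 + 3/5 = -3*1 + 3*(⅕) = -3 + ⅗ = -12/5 ≈ -2.4000)
n(Y, G) = -12/5
(57*n(3, f(6)))*H(-3, 6) = (57*(-12/5))*(-3)² = -684/5*9 = -6156/5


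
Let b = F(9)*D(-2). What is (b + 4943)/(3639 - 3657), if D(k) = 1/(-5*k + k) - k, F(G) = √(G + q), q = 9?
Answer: -4943/18 - 17*√2/48 ≈ -275.11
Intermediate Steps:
F(G) = √(9 + G) (F(G) = √(G + 9) = √(9 + G))
D(k) = -k - 1/(4*k) (D(k) = 1/(-4*k) - k = -1/(4*k) - k = -k - 1/(4*k))
b = 51*√2/8 (b = √(9 + 9)*(-1*(-2) - ¼/(-2)) = √18*(2 - ¼*(-½)) = (3*√2)*(2 + ⅛) = (3*√2)*(17/8) = 51*√2/8 ≈ 9.0156)
(b + 4943)/(3639 - 3657) = (51*√2/8 + 4943)/(3639 - 3657) = (4943 + 51*√2/8)/(-18) = (4943 + 51*√2/8)*(-1/18) = -4943/18 - 17*√2/48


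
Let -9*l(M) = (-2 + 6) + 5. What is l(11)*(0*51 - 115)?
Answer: 115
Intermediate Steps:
l(M) = -1 (l(M) = -((-2 + 6) + 5)/9 = -(4 + 5)/9 = -⅑*9 = -1)
l(11)*(0*51 - 115) = -(0*51 - 115) = -(0 - 115) = -1*(-115) = 115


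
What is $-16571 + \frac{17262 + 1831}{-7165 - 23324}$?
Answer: $- \frac{505252312}{30489} \approx -16572.0$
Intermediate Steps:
$-16571 + \frac{17262 + 1831}{-7165 - 23324} = -16571 + \frac{19093}{-30489} = -16571 + 19093 \left(- \frac{1}{30489}\right) = -16571 - \frac{19093}{30489} = - \frac{505252312}{30489}$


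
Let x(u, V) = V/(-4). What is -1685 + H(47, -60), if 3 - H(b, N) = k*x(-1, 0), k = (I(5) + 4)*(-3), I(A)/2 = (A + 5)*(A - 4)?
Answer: -1682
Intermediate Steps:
x(u, V) = -V/4 (x(u, V) = V*(-¼) = -V/4)
I(A) = 2*(-4 + A)*(5 + A) (I(A) = 2*((A + 5)*(A - 4)) = 2*((5 + A)*(-4 + A)) = 2*((-4 + A)*(5 + A)) = 2*(-4 + A)*(5 + A))
k = -72 (k = ((-40 + 2*5 + 2*5²) + 4)*(-3) = ((-40 + 10 + 2*25) + 4)*(-3) = ((-40 + 10 + 50) + 4)*(-3) = (20 + 4)*(-3) = 24*(-3) = -72)
H(b, N) = 3 (H(b, N) = 3 - (-72)*(-¼*0) = 3 - (-72)*0 = 3 - 1*0 = 3 + 0 = 3)
-1685 + H(47, -60) = -1685 + 3 = -1682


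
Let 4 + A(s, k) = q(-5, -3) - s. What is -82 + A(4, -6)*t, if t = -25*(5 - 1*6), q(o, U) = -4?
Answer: -382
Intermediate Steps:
A(s, k) = -8 - s (A(s, k) = -4 + (-4 - s) = -8 - s)
t = 25 (t = -25*(5 - 6) = -25*(-1) = 25)
-82 + A(4, -6)*t = -82 + (-8 - 1*4)*25 = -82 + (-8 - 4)*25 = -82 - 12*25 = -82 - 300 = -382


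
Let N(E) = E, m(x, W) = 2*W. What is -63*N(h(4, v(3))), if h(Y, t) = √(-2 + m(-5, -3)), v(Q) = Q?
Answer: -126*I*√2 ≈ -178.19*I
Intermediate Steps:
h(Y, t) = 2*I*√2 (h(Y, t) = √(-2 + 2*(-3)) = √(-2 - 6) = √(-8) = 2*I*√2)
-63*N(h(4, v(3))) = -126*I*√2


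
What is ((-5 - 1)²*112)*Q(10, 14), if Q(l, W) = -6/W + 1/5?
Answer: -4608/5 ≈ -921.60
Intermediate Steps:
Q(l, W) = ⅕ - 6/W (Q(l, W) = -6/W + 1*(⅕) = -6/W + ⅕ = ⅕ - 6/W)
((-5 - 1)²*112)*Q(10, 14) = ((-5 - 1)²*112)*((⅕)*(-30 + 14)/14) = ((-6)²*112)*((⅕)*(1/14)*(-16)) = (36*112)*(-8/35) = 4032*(-8/35) = -4608/5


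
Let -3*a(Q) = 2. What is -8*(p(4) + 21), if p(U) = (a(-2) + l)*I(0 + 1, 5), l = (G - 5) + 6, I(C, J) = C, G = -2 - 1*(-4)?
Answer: -560/3 ≈ -186.67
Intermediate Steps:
a(Q) = -2/3 (a(Q) = -1/3*2 = -2/3)
G = 2 (G = -2 + 4 = 2)
l = 3 (l = (2 - 5) + 6 = -3 + 6 = 3)
p(U) = 7/3 (p(U) = (-2/3 + 3)*(0 + 1) = (7/3)*1 = 7/3)
-8*(p(4) + 21) = -8*(7/3 + 21) = -8*70/3 = -560/3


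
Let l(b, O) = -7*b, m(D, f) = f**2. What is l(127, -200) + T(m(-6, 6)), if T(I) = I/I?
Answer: -888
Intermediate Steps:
T(I) = 1
l(127, -200) + T(m(-6, 6)) = -7*127 + 1 = -889 + 1 = -888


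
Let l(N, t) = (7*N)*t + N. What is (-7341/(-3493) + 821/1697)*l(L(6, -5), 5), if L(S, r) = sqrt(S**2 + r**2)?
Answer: 551715480*sqrt(61)/5927621 ≈ 726.94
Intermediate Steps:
l(N, t) = N + 7*N*t (l(N, t) = 7*N*t + N = N + 7*N*t)
(-7341/(-3493) + 821/1697)*l(L(6, -5), 5) = (-7341/(-3493) + 821/1697)*(sqrt(6**2 + (-5)**2)*(1 + 7*5)) = (-7341*(-1/3493) + 821*(1/1697))*(sqrt(36 + 25)*(1 + 35)) = (7341/3493 + 821/1697)*(sqrt(61)*36) = 15325430*(36*sqrt(61))/5927621 = 551715480*sqrt(61)/5927621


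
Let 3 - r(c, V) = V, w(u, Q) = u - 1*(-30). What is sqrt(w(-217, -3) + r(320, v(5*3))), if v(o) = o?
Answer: I*sqrt(199) ≈ 14.107*I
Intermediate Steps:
w(u, Q) = 30 + u (w(u, Q) = u + 30 = 30 + u)
r(c, V) = 3 - V
sqrt(w(-217, -3) + r(320, v(5*3))) = sqrt((30 - 217) + (3 - 5*3)) = sqrt(-187 + (3 - 1*15)) = sqrt(-187 + (3 - 15)) = sqrt(-187 - 12) = sqrt(-199) = I*sqrt(199)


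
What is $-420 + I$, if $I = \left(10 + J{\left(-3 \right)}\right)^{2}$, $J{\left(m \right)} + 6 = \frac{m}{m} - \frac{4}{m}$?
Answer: $- \frac{3419}{9} \approx -379.89$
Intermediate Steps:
$J{\left(m \right)} = -5 - \frac{4}{m}$ ($J{\left(m \right)} = -6 - \left(\frac{4}{m} - \frac{m}{m}\right) = -6 + \left(1 - \frac{4}{m}\right) = -5 - \frac{4}{m}$)
$I = \frac{361}{9}$ ($I = \left(10 - \left(5 + \frac{4}{-3}\right)\right)^{2} = \left(10 - \frac{11}{3}\right)^{2} = \left(\frac{19}{3}\right)^{2} = \frac{361}{9} \approx 40.111$)
$-420 + I = -420 + \frac{361}{9} = - \frac{3419}{9}$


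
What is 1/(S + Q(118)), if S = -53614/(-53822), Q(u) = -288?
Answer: -26911/7723561 ≈ -0.0034843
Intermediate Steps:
S = 26807/26911 (S = -53614*(-1/53822) = 26807/26911 ≈ 0.99614)
1/(S + Q(118)) = 1/(26807/26911 - 288) = 1/(-7723561/26911) = -26911/7723561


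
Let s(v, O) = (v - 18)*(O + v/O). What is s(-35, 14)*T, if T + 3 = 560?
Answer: -678983/2 ≈ -3.3949e+5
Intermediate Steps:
T = 557 (T = -3 + 560 = 557)
s(v, O) = (-18 + v)*(O + v/O)
s(-35, 14)*T = (((-35)**2 - 18*(-35) + 14**2*(-18 - 35))/14)*557 = ((1225 + 630 + 196*(-53))/14)*557 = ((1225 + 630 - 10388)/14)*557 = ((1/14)*(-8533))*557 = -1219/2*557 = -678983/2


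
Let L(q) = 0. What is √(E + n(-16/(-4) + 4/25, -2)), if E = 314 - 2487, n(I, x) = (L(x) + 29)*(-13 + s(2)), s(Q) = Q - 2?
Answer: 5*I*√102 ≈ 50.497*I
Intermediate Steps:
s(Q) = -2 + Q
n(I, x) = -377 (n(I, x) = (0 + 29)*(-13 + (-2 + 2)) = 29*(-13 + 0) = 29*(-13) = -377)
E = -2173
√(E + n(-16/(-4) + 4/25, -2)) = √(-2173 - 377) = √(-2550) = 5*I*√102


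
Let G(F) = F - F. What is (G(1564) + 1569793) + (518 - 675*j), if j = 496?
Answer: 1235511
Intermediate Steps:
G(F) = 0
(G(1564) + 1569793) + (518 - 675*j) = (0 + 1569793) + (518 - 675*496) = 1569793 + (518 - 334800) = 1569793 - 334282 = 1235511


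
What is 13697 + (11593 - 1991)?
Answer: 23299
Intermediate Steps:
13697 + (11593 - 1991) = 13697 + 9602 = 23299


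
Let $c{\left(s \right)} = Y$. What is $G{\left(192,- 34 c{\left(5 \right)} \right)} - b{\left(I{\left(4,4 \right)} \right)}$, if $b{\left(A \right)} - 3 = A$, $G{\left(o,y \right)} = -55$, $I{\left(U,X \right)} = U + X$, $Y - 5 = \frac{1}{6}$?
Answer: $-66$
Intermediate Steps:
$Y = \frac{31}{6}$ ($Y = 5 + \frac{1}{6} = \frac{31}{6} \approx 5.1667$)
$c{\left(s \right)} = \frac{31}{6}$
$b{\left(A \right)} = 3 + A$
$G{\left(192,- 34 c{\left(5 \right)} \right)} - b{\left(I{\left(4,4 \right)} \right)} = -55 - \left(3 + \left(4 + 4\right)\right) = -55 - \left(3 + 8\right) = -55 - 11 = -66$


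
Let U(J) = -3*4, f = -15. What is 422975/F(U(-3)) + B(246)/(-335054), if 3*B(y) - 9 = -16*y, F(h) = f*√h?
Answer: 1309/335054 + 84595*I*√3/18 ≈ 0.0039068 + 8140.2*I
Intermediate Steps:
U(J) = -12
F(h) = -15*√h
B(y) = 3 - 16*y/3 (B(y) = 3 + (-16*y)/3 = 3 - 16*y/3)
422975/F(U(-3)) + B(246)/(-335054) = 422975/((-30*I*√3)) + (3 - 16/3*246)/(-335054) = 422975/((-30*I*√3)) + (3 - 1312)*(-1/335054) = 422975/((-30*I*√3)) - 1309*(-1/335054) = 422975*(I*√3/90) + 1309/335054 = 84595*I*√3/18 + 1309/335054 = 1309/335054 + 84595*I*√3/18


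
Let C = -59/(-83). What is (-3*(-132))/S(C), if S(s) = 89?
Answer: 396/89 ≈ 4.4494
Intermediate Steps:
C = 59/83 (C = -59*(-1/83) = 59/83 ≈ 0.71084)
(-3*(-132))/S(C) = -3*(-132)/89 = 396*(1/89) = 396/89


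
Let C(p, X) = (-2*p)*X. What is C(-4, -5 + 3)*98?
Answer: -1568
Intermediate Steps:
C(p, X) = -2*X*p
C(-4, -5 + 3)*98 = -2*(-5 + 3)*(-4)*98 = -2*(-2)*(-4)*98 = -16*98 = -1568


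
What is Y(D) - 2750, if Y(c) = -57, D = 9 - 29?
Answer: -2807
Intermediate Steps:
D = -20
Y(D) - 2750 = -57 - 2750 = -2807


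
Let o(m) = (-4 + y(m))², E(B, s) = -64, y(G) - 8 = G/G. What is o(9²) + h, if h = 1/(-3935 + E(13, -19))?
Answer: 99974/3999 ≈ 25.000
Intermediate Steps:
y(G) = 9 (y(G) = 8 + G/G = 8 + 1 = 9)
o(m) = 25 (o(m) = (-4 + 9)² = 5² = 25)
h = -1/3999 (h = 1/(-3935 - 64) = 1/(-3999) = -1/3999 ≈ -0.00025006)
o(9²) + h = 25 - 1/3999 = 99974/3999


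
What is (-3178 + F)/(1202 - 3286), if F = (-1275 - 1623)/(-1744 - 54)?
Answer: 2855573/1873516 ≈ 1.5242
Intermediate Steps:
F = 1449/899 (F = -2898/(-1798) = -2898*(-1/1798) = 1449/899 ≈ 1.6118)
(-3178 + F)/(1202 - 3286) = (-3178 + 1449/899)/(1202 - 3286) = -2855573/899/(-2084) = -2855573/899*(-1/2084) = 2855573/1873516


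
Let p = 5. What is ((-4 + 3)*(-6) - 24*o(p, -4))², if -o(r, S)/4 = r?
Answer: 236196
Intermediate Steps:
o(r, S) = -4*r
((-4 + 3)*(-6) - 24*o(p, -4))² = ((-4 + 3)*(-6) - (-96)*5)² = (-1*(-6) - 24*(-20))² = (6 + 480)² = 486² = 236196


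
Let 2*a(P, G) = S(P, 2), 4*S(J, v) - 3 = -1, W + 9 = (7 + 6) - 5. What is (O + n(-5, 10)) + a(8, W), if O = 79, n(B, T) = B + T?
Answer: 337/4 ≈ 84.250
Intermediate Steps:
W = -1 (W = -9 + ((7 + 6) - 5) = -9 + (13 - 5) = -9 + 8 = -1)
S(J, v) = ½ (S(J, v) = ¾ + (¼)*(-1) = ¾ - ¼ = ½)
a(P, G) = ¼ (a(P, G) = (½)*(½) = ¼)
(O + n(-5, 10)) + a(8, W) = (79 + (-5 + 10)) + ¼ = (79 + 5) + ¼ = 84 + ¼ = 337/4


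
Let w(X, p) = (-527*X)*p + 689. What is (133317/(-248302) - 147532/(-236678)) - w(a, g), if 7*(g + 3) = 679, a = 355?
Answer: 516723152563698647/29383810378 ≈ 1.7585e+7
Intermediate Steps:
g = 94 (g = -3 + (⅐)*679 = -3 + 97 = 94)
w(X, p) = 689 - 527*X*p (w(X, p) = -527*X*p + 689 = 689 - 527*X*p)
(133317/(-248302) - 147532/(-236678)) - w(a, g) = (133317/(-248302) - 147532/(-236678)) - (689 - 527*355*94) = (133317*(-1/248302) - 147532*(-1/236678)) - (689 - 17585990) = (-133317/248302 + 73766/118339) - 1*(-17585301) = 2539644869/29383810378 + 17585301 = 516723152563698647/29383810378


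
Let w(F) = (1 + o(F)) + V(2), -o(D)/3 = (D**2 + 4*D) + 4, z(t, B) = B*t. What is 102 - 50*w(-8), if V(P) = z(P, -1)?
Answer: 5552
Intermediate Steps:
V(P) = -P
o(D) = -12 - 12*D - 3*D**2 (o(D) = -3*((D**2 + 4*D) + 4) = -3*(4 + D**2 + 4*D) = -12 - 12*D - 3*D**2)
w(F) = -13 - 12*F - 3*F**2 (w(F) = (1 + (-12 - 12*F - 3*F**2)) - 1*2 = (-11 - 12*F - 3*F**2) - 2 = -13 - 12*F - 3*F**2)
102 - 50*w(-8) = 102 - 50*(-13 - 12*(-8) - 3*(-8)**2) = 102 - 50*(-13 + 96 - 3*64) = 102 - 50*(-13 + 96 - 192) = 102 - 50*(-109) = 102 + 5450 = 5552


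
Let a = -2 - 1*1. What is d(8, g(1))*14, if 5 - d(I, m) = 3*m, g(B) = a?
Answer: 196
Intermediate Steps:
a = -3 (a = -2 - 1 = -3)
g(B) = -3
d(I, m) = 5 - 3*m
d(8, g(1))*14 = (5 - 3*(-3))*14 = (5 + 9)*14 = 14*14 = 196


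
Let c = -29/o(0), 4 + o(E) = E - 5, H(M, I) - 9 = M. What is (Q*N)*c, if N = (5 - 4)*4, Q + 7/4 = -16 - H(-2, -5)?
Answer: -319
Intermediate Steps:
H(M, I) = 9 + M
o(E) = -9 + E (o(E) = -4 + (E - 5) = -4 + (-5 + E) = -9 + E)
Q = -99/4 (Q = -7/4 + (-16 - (9 - 2)) = -7/4 + (-16 - 1*7) = -7/4 + (-16 - 7) = -7/4 - 23 = -99/4 ≈ -24.750)
c = 29/9 (c = -29/(-9 + 0) = -29/(-9) = -29*(-1/9) = 29/9 ≈ 3.2222)
N = 4 (N = 1*4 = 4)
(Q*N)*c = -99/4*4*(29/9) = -99*29/9 = -319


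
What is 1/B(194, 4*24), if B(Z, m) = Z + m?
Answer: 1/290 ≈ 0.0034483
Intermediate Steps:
1/B(194, 4*24) = 1/(194 + 4*24) = 1/(194 + 96) = 1/290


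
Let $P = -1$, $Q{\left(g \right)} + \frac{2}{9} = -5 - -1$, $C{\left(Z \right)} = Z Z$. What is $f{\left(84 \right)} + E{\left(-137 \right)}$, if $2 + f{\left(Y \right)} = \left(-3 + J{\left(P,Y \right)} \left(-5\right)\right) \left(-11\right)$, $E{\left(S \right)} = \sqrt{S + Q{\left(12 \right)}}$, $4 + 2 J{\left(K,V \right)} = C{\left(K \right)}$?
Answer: $- \frac{103}{2} + \frac{i \sqrt{1271}}{3} \approx -51.5 + 11.884 i$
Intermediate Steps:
$C{\left(Z \right)} = Z^{2}$
$Q{\left(g \right)} = - \frac{38}{9}$ ($Q{\left(g \right)} = - \frac{2}{9} - 4 = - \frac{38}{9}$)
$J{\left(K,V \right)} = -2 + \frac{K^{2}}{2}$
$E{\left(S \right)} = \sqrt{- \frac{38}{9} + S}$ ($E{\left(S \right)} = \sqrt{S - \frac{38}{9}} = \sqrt{- \frac{38}{9} + S}$)
$f{\left(Y \right)} = - \frac{103}{2}$ ($f{\left(Y \right)} = -2 + \left(-3 + \left(-2 + \frac{\left(-1\right)^{2}}{2}\right) \left(-5\right)\right) \left(-11\right) = -2 + \left(-3 + \left(-2 + \frac{1}{2} \cdot 1\right) \left(-5\right)\right) \left(-11\right) = -2 + \left(-3 + \left(-2 + \frac{1}{2}\right) \left(-5\right)\right) \left(-11\right) = -2 + \left(-3 - - \frac{15}{2}\right) \left(-11\right) = -2 + \left(-3 + \frac{15}{2}\right) \left(-11\right) = -2 + \frac{9}{2} \left(-11\right) = -2 - \frac{99}{2} = - \frac{103}{2}$)
$f{\left(84 \right)} + E{\left(-137 \right)} = - \frac{103}{2} + \frac{\sqrt{-38 + 9 \left(-137\right)}}{3} = - \frac{103}{2} + \frac{\sqrt{-38 - 1233}}{3} = - \frac{103}{2} + \frac{\sqrt{-1271}}{3} = - \frac{103}{2} + \frac{i \sqrt{1271}}{3}$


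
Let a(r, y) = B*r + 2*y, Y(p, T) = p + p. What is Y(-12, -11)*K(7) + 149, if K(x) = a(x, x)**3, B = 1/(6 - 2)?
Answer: -748949/8 ≈ -93619.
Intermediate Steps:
B = 1/4 ≈ 0.25000
Y(p, T) = 2*p
a(r, y) = 2*y + r/4 (a(r, y) = r/4 + 2*y = 2*y + r/4)
K(x) = 729*x**3/64 (K(x) = (2*x + x/4)**3 = (9*x/4)**3 = 729*x**3/64)
Y(-12, -11)*K(7) + 149 = (2*(-12))*((729/64)*7**3) + 149 = -2187*343/8 + 149 = -24*250047/64 + 149 = -750141/8 + 149 = -748949/8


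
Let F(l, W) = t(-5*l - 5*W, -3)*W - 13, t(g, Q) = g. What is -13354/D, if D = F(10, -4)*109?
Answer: -13354/11663 ≈ -1.1450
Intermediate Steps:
F(l, W) = -13 + W*(-5*W - 5*l) (F(l, W) = (-5*l - 5*W)*W - 13 = (-5*W - 5*l)*W - 13 = W*(-5*W - 5*l) - 13 = -13 + W*(-5*W - 5*l))
D = 11663 (D = (-13 - 5*(-4)*(-4 + 10))*109 = (-13 - 5*(-4)*6)*109 = (-13 + 120)*109 = 107*109 = 11663)
-13354/D = -13354/11663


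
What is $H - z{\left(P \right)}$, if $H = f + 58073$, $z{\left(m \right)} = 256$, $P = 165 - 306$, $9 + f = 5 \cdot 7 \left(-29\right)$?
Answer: $56793$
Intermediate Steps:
$f = -1024$ ($f = -9 + 5 \cdot 7 \left(-29\right) = -9 + 35 \left(-29\right) = -9 - 1015 = -1024$)
$P = -141$ ($P = 165 - 306 = -141$)
$H = 57049$ ($H = -1024 + 58073 = 57049$)
$H - z{\left(P \right)} = 57049 - 256 = 56793$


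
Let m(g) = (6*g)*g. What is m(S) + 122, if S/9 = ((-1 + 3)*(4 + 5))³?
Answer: 16529940986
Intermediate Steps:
S = 52488 (S = 9*((-1 + 3)*(4 + 5))³ = 9*(2*9)³ = 9*18³ = 9*5832 = 52488)
m(g) = 6*g²
m(S) + 122 = 6*52488² + 122 = 6*2754990144 + 122 = 16529940864 + 122 = 16529940986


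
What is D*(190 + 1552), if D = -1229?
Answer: -2140918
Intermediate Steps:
D*(190 + 1552) = -1229*(190 + 1552) = -1229*1742 = -2140918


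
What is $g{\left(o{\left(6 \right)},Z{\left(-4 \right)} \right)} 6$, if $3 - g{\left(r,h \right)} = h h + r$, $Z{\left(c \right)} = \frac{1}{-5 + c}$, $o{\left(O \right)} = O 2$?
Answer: $- \frac{1460}{27} \approx -54.074$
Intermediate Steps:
$o{\left(O \right)} = 2 O$
$g{\left(r,h \right)} = 3 - r - h^{2}$ ($g{\left(r,h \right)} = 3 - \left(h h + r\right) = 3 - \left(h^{2} + r\right) = 3 - \left(r + h^{2}\right) = 3 - r - h^{2}$)
$g{\left(o{\left(6 \right)},Z{\left(-4 \right)} \right)} 6 = \left(3 - 2 \cdot 6 - \left(\frac{1}{-5 - 4}\right)^{2}\right) 6 = \left(3 - 12 - \left(\frac{1}{-9}\right)^{2}\right) 6 = \left(3 - 12 - \left(- \frac{1}{9}\right)^{2}\right) 6 = \left(3 - 12 - \frac{1}{81}\right) 6 = \left(- \frac{730}{81}\right) 6 = - \frac{1460}{27}$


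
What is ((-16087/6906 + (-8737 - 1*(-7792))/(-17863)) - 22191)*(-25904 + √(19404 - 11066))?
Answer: 35460040912927768/61680939 - 2737804270609*√8338/123361878 ≈ 5.7287e+8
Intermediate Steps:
((-16087/6906 + (-8737 - 1*(-7792))/(-17863)) - 22191)*(-25904 + √(19404 - 11066)) = ((-16087*1/6906 + (-8737 + 7792)*(-1/17863)) - 22191)*(-25904 + √8338) = ((-16087/6906 - 945*(-1/17863)) - 22191)*(-25904 + √8338) = ((-16087/6906 + 945/17863) - 22191)*(-25904 + √8338) = (-280835911/123361878 - 22191)*(-25904 + √8338) = -2737804270609*(-25904 + √8338)/123361878 = 35460040912927768/61680939 - 2737804270609*√8338/123361878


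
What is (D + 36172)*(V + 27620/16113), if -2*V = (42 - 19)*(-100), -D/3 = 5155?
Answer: 384271601990/16113 ≈ 2.3849e+7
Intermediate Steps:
D = -15465 (D = -3*5155 = -15465)
V = 1150 (V = -(42 - 19)*(-100)/2 = -23*(-100)/2 = -1/2*(-2300) = 1150)
(D + 36172)*(V + 27620/16113) = (-15465 + 36172)*(1150 + 27620/16113) = 20707*(1150 + 27620*(1/16113)) = 20707*(1150 + 27620/16113) = 20707*(18557570/16113) = 384271601990/16113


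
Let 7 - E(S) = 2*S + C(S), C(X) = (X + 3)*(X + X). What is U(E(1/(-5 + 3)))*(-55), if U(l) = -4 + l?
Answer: -715/2 ≈ -357.50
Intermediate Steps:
C(X) = 2*X*(3 + X) (C(X) = (3 + X)*(2*X) = 2*X*(3 + X))
E(S) = 7 - 2*S - 2*S*(3 + S) (E(S) = 7 - (2*S + 2*S*(3 + S)) = 7 + (-2*S - 2*S*(3 + S)) = 7 - 2*S - 2*S*(3 + S))
U(E(1/(-5 + 3)))*(-55) = (-4 + (7 - 8/(-5 + 3) - 2/(-5 + 3)²))*(-55) = (-4 + (7 - 8/(-2) - 2*(1/(-2))²))*(-55) = (-4 + (7 - 8*(-½) - 2*(-½)²))*(-55) = (-4 + (7 + 4 - 2*¼))*(-55) = (-4 + (7 + 4 - ½))*(-55) = (-4 + 21/2)*(-55) = (13/2)*(-55) = -715/2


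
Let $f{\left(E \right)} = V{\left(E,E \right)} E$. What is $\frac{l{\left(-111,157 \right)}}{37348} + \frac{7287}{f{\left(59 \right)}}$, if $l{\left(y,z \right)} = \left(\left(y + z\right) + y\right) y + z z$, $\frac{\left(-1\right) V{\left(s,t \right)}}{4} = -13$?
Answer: $\frac{92478407}{28645916} \approx 3.2283$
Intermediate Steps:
$V{\left(s,t \right)} = 52$ ($V{\left(s,t \right)} = \left(-4\right) \left(-13\right) = 52$)
$l{\left(y,z \right)} = z^{2} + y \left(z + 2 y\right)$ ($l{\left(y,z \right)} = \left(z + 2 y\right) y + z^{2} = y \left(z + 2 y\right) + z^{2} = z^{2} + y \left(z + 2 y\right)$)
$f{\left(E \right)} = 52 E$
$\frac{l{\left(-111,157 \right)}}{37348} + \frac{7287}{f{\left(59 \right)}} = \frac{157^{2} + 2 \left(-111\right)^{2} - 17427}{37348} + \frac{7287}{52 \cdot 59} = \left(24649 + 2 \cdot 12321 - 17427\right) \frac{1}{37348} + \frac{7287}{3068} = \left(24649 + 24642 - 17427\right) \frac{1}{37348} + 7287 \cdot \frac{1}{3068} = 31864 \cdot \frac{1}{37348} + \frac{7287}{3068} = \frac{7966}{9337} + \frac{7287}{3068} = \frac{92478407}{28645916}$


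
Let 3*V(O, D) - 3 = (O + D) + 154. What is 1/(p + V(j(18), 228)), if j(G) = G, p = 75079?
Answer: 3/225640 ≈ 1.3296e-5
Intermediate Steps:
V(O, D) = 157/3 + D/3 + O/3 (V(O, D) = 1 + ((O + D) + 154)/3 = 1 + ((D + O) + 154)/3 = 1 + (154 + D + O)/3 = 1 + (154/3 + D/3 + O/3) = 157/3 + D/3 + O/3)
1/(p + V(j(18), 228)) = 1/(75079 + (157/3 + (⅓)*228 + (⅓)*18)) = 1/(75079 + (157/3 + 76 + 6)) = 1/(75079 + 403/3) = 1/(225640/3) = 3/225640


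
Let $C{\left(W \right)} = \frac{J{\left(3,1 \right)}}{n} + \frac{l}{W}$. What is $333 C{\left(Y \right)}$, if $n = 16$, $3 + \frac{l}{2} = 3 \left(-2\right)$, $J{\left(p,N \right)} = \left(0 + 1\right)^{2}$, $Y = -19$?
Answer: $\frac{102231}{304} \approx 336.29$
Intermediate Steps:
$J{\left(p,N \right)} = 1$ ($J{\left(p,N \right)} = 1^{2} = 1$)
$l = -18$ ($l = -6 + 2 \cdot 3 \left(-2\right) = -6 + 2 \left(-6\right) = -6 - 12 = -18$)
$C{\left(W \right)} = \frac{1}{16} - \frac{18}{W}$ ($C{\left(W \right)} = 1 \cdot \frac{1}{16} - \frac{18}{W} = \frac{1}{16} - \frac{18}{W}$)
$333 C{\left(Y \right)} = 333 \frac{-288 - 19}{16 \left(-19\right)} = 333 \cdot \frac{1}{16} \left(- \frac{1}{19}\right) \left(-307\right) = 333 \cdot \frac{307}{304} = \frac{102231}{304}$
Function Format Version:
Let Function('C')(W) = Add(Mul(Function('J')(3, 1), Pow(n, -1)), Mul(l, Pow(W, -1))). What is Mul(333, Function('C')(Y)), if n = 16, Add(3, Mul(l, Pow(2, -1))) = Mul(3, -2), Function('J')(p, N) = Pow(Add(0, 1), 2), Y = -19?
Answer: Rational(102231, 304) ≈ 336.29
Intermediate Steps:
Function('J')(p, N) = 1 (Function('J')(p, N) = Pow(1, 2) = 1)
l = -18 (l = Add(-6, Mul(2, Mul(3, -2))) = Add(-6, Mul(2, -6)) = Add(-6, -12) = -18)
Function('C')(W) = Add(Rational(1, 16), Mul(-18, Pow(W, -1))) (Function('C')(W) = Add(Mul(1, Pow(16, -1)), Mul(-18, Pow(W, -1))) = Add(Mul(1, Rational(1, 16)), Mul(-18, Pow(W, -1))) = Add(Rational(1, 16), Mul(-18, Pow(W, -1))))
Mul(333, Function('C')(Y)) = Mul(333, Mul(Rational(1, 16), Pow(-19, -1), Add(-288, -19))) = Mul(333, Mul(Rational(1, 16), Rational(-1, 19), -307)) = Mul(333, Rational(307, 304)) = Rational(102231, 304)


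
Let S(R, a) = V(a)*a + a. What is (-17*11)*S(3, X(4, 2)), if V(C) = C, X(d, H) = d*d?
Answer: -50864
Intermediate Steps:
X(d, H) = d²
S(R, a) = a + a² (S(R, a) = a*a + a = a² + a = a + a²)
(-17*11)*S(3, X(4, 2)) = (-17*11)*(4²*(1 + 4²)) = -2992*(1 + 16) = -2992*17 = -187*272 = -50864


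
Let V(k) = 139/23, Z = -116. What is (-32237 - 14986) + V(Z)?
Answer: -1085990/23 ≈ -47217.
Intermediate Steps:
V(k) = 139/23 (V(k) = 139*(1/23) = 139/23)
(-32237 - 14986) + V(Z) = (-32237 - 14986) + 139/23 = -47223 + 139/23 = -1085990/23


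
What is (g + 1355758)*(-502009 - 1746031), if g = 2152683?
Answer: -7887115705640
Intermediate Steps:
(g + 1355758)*(-502009 - 1746031) = (2152683 + 1355758)*(-502009 - 1746031) = 3508441*(-2248040) = -7887115705640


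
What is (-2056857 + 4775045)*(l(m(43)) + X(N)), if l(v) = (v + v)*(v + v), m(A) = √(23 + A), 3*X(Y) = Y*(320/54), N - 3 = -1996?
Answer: -808650057248/81 ≈ -9.9833e+9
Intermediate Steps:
N = -1993 (N = 3 - 1996 = -1993)
X(Y) = 160*Y/81 (X(Y) = (Y*(320/54))/3 = (Y*(320*(1/54)))/3 = (Y*(160/27))/3 = (160*Y/27)/3 = 160*Y/81)
l(v) = 4*v² (l(v) = (2*v)*(2*v) = 4*v²)
(-2056857 + 4775045)*(l(m(43)) + X(N)) = (-2056857 + 4775045)*(4*(√(23 + 43))² + (160/81)*(-1993)) = 2718188*(4*(√66)² - 318880/81) = 2718188*(4*66 - 318880/81) = 2718188*(264 - 318880/81) = 2718188*(-297496/81) = -808650057248/81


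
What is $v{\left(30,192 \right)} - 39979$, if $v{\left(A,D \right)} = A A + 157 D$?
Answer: $-8935$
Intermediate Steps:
$v{\left(A,D \right)} = A^{2} + 157 D$
$v{\left(30,192 \right)} - 39979 = \left(30^{2} + 157 \cdot 192\right) - 39979 = \left(900 + 30144\right) - 39979 = 31044 - 39979 = -8935$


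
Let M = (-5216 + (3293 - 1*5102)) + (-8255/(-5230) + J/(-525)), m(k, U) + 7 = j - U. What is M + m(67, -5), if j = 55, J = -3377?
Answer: -3824274683/549150 ≈ -6964.0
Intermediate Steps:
m(k, U) = 48 - U (m(k, U) = -7 + (55 - U) = 48 - U)
M = -3853379633/549150 (M = (-5216 + (3293 - 1*5102)) + (-8255/(-5230) - 3377/(-525)) = (-5216 + (3293 - 5102)) + (-8255*(-1/5230) - 3377*(-1/525)) = (-5216 - 1809) + (1651/1046 + 3377/525) = -7025 + 4399117/549150 = -3853379633/549150 ≈ -7017.0)
M + m(67, -5) = -3853379633/549150 + (48 - 1*(-5)) = -3853379633/549150 + (48 + 5) = -3853379633/549150 + 53 = -3824274683/549150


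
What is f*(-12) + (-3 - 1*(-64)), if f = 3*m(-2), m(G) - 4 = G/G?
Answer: -119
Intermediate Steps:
m(G) = 5 (m(G) = 4 + G/G = 4 + 1 = 5)
f = 15 (f = 3*5 = 15)
f*(-12) + (-3 - 1*(-64)) = 15*(-12) + (-3 - 1*(-64)) = -180 + (-3 + 64) = -180 + 61 = -119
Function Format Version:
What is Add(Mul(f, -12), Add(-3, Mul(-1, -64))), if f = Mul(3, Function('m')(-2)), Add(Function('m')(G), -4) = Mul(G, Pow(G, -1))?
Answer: -119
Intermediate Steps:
Function('m')(G) = 5 (Function('m')(G) = Add(4, Mul(G, Pow(G, -1))) = Add(4, 1) = 5)
f = 15 (f = Mul(3, 5) = 15)
Add(Mul(f, -12), Add(-3, Mul(-1, -64))) = Add(Mul(15, -12), Add(-3, Mul(-1, -64))) = Add(-180, Add(-3, 64)) = Add(-180, 61) = -119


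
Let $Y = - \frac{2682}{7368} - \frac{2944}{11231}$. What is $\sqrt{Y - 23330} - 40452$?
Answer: $-40452 + \frac{i \sqrt{1109430218990447893}}{6895834} \approx -40452.0 + 152.74 i$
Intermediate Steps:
$Y = - \frac{8635489}{13791668}$ ($Y = \left(-2682\right) \frac{1}{7368} - \frac{2944}{11231} = - \frac{447}{1228} - \frac{2944}{11231} = - \frac{8635489}{13791668} \approx -0.62614$)
$\sqrt{Y - 23330} - 40452 = \sqrt{- \frac{8635489}{13791668} - 23330} - 40452 = \sqrt{- \frac{321768249929}{13791668}} - 40452 = \frac{i \sqrt{1109430218990447893}}{6895834} - 40452 = -40452 + \frac{i \sqrt{1109430218990447893}}{6895834}$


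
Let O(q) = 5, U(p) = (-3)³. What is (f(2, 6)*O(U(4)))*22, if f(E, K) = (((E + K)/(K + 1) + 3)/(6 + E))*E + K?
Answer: 10835/14 ≈ 773.93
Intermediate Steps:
U(p) = -27
f(E, K) = K + E*(3 + (E + K)/(1 + K))/(6 + E) (f(E, K) = (((E + K)/(1 + K) + 3)/(6 + E))*E + K = ((3 + (E + K)/(1 + K))/(6 + E))*E + K = E*(3 + (E + K)/(1 + K))/(6 + E) + K = K + E*(3 + (E + K)/(1 + K))/(6 + E))
(f(2, 6)*O(U(4)))*22 = (((2² + 3*2 + 6*6 + 6*6² + 2*6² + 5*2*6)/(6 + 2 + 6*6 + 2*6))*5)*22 = (((4 + 6 + 36 + 6*36 + 2*36 + 60)/(6 + 2 + 36 + 12))*5)*22 = (((4 + 6 + 36 + 216 + 72 + 60)/56)*5)*22 = (((1/56)*394)*5)*22 = ((197/28)*5)*22 = (985/28)*22 = 10835/14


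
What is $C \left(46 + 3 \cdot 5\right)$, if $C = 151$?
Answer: $9211$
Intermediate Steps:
$C \left(46 + 3 \cdot 5\right) = 151 \left(46 + 3 \cdot 5\right) = 151 \left(46 + 15\right) = 151 \cdot 61 = 9211$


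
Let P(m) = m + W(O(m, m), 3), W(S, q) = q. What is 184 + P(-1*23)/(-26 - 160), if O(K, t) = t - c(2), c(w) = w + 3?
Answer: 17122/93 ≈ 184.11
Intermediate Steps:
c(w) = 3 + w
O(K, t) = -5 + t (O(K, t) = t - (3 + 2) = t - 1*5 = t - 5 = -5 + t)
P(m) = 3 + m (P(m) = m + 3 = 3 + m)
184 + P(-1*23)/(-26 - 160) = 184 + (3 - 1*23)/(-26 - 160) = 184 + (3 - 23)/(-186) = 184 - 1/186*(-20) = 184 + 10/93 = 17122/93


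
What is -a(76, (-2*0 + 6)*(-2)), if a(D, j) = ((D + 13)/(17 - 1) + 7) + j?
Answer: -9/16 ≈ -0.56250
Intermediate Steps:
a(D, j) = 125/16 + j + D/16 (a(D, j) = ((13 + D)/16 + 7) + j = ((13 + D)*(1/16) + 7) + j = ((13/16 + D/16) + 7) + j = (125/16 + D/16) + j = 125/16 + j + D/16)
-a(76, (-2*0 + 6)*(-2)) = -(125/16 + (-2*0 + 6)*(-2) + (1/16)*76) = -(125/16 + (0 + 6)*(-2) + 19/4) = -(125/16 + 6*(-2) + 19/4) = -(125/16 - 12 + 19/4) = -1*9/16 = -9/16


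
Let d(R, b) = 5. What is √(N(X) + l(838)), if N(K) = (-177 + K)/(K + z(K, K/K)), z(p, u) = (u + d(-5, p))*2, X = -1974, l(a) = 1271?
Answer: 3*√6717234/218 ≈ 35.666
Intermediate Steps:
z(p, u) = 10 + 2*u (z(p, u) = (u + 5)*2 = (5 + u)*2 = 10 + 2*u)
N(K) = (-177 + K)/(12 + K) (N(K) = (-177 + K)/(K + (10 + 2*(K/K))) = (-177 + K)/(K + (10 + 2*1)) = (-177 + K)/(K + (10 + 2)) = (-177 + K)/(K + 12) = (-177 + K)/(12 + K))
√(N(X) + l(838)) = √((-177 - 1974)/(12 - 1974) + 1271) = √(-2151/(-1962) + 1271) = √(-1/1962*(-2151) + 1271) = √(239/218 + 1271) = √(277317/218) = 3*√6717234/218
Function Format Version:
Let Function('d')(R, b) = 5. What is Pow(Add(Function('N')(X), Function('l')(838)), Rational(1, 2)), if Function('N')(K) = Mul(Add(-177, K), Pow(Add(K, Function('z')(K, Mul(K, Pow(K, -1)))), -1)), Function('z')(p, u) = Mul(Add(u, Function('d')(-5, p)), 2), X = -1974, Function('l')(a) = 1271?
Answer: Mul(Rational(3, 218), Pow(6717234, Rational(1, 2))) ≈ 35.666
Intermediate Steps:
Function('z')(p, u) = Add(10, Mul(2, u)) (Function('z')(p, u) = Mul(Add(u, 5), 2) = Mul(Add(5, u), 2) = Add(10, Mul(2, u)))
Function('N')(K) = Mul(Pow(Add(12, K), -1), Add(-177, K)) (Function('N')(K) = Mul(Add(-177, K), Pow(Add(K, Add(10, Mul(2, Mul(K, Pow(K, -1))))), -1)) = Mul(Add(-177, K), Pow(Add(K, Add(10, Mul(2, 1))), -1)) = Mul(Add(-177, K), Pow(Add(K, Add(10, 2)), -1)) = Mul(Add(-177, K), Pow(Add(K, 12), -1)) = Mul(Add(-177, K), Pow(Add(12, K), -1)) = Mul(Pow(Add(12, K), -1), Add(-177, K)))
Pow(Add(Function('N')(X), Function('l')(838)), Rational(1, 2)) = Pow(Add(Mul(Pow(Add(12, -1974), -1), Add(-177, -1974)), 1271), Rational(1, 2)) = Pow(Add(Mul(Pow(-1962, -1), -2151), 1271), Rational(1, 2)) = Pow(Add(Mul(Rational(-1, 1962), -2151), 1271), Rational(1, 2)) = Pow(Add(Rational(239, 218), 1271), Rational(1, 2)) = Pow(Rational(277317, 218), Rational(1, 2)) = Mul(Rational(3, 218), Pow(6717234, Rational(1, 2)))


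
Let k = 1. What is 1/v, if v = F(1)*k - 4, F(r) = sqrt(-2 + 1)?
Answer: -4/17 - I/17 ≈ -0.23529 - 0.058824*I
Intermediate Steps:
F(r) = I (F(r) = sqrt(-1) = I)
v = -4 + I (v = I*1 - 4 = I - 4 = -4 + I ≈ -4.0 + 1.0*I)
1/v = 1/(-4 + I) = (-4 - I)/17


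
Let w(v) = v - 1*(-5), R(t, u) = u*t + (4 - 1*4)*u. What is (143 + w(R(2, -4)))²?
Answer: 19600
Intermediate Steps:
R(t, u) = t*u (R(t, u) = t*u + (4 - 4)*u = t*u + 0*u = t*u + 0 = t*u)
w(v) = 5 + v (w(v) = v + 5 = 5 + v)
(143 + w(R(2, -4)))² = (143 + (5 + 2*(-4)))² = (143 + (5 - 8))² = (143 - 3)² = 140² = 19600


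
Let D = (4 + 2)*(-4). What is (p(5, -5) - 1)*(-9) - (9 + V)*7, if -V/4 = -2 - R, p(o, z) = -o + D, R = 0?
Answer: 151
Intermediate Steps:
D = -24 (D = 6*(-4) = -24)
p(o, z) = -24 - o (p(o, z) = -o - 24 = -24 - o)
V = 8 (V = -4*(-2 - 1*0) = -4*(-2 + 0) = -4*(-2) = 8)
(p(5, -5) - 1)*(-9) - (9 + V)*7 = ((-24 - 1*5) - 1)*(-9) - (9 + 8)*7 = ((-24 - 5) - 1)*(-9) - 17*7 = (-29 - 1)*(-9) - 1*119 = -30*(-9) - 119 = 270 - 119 = 151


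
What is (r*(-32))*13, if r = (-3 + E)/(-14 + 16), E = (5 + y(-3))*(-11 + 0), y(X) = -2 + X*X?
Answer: 28080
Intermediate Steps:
y(X) = -2 + X²
E = -132 (E = (5 + (-2 + (-3)²))*(-11 + 0) = (5 + (-2 + 9))*(-11) = (5 + 7)*(-11) = 12*(-11) = -132)
r = -135/2 (r = (-3 - 132)/(-14 + 16) = -135/2 ≈ -67.500)
(r*(-32))*13 = -135/2*(-32)*13 = 2160*13 = 28080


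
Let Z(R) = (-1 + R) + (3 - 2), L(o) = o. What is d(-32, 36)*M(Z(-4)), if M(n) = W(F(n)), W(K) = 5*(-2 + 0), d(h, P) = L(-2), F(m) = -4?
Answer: 20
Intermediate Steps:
d(h, P) = -2
Z(R) = R (Z(R) = (-1 + R) + 1 = R)
W(K) = -10 (W(K) = 5*(-2) = -10)
M(n) = -10
d(-32, 36)*M(Z(-4)) = -2*(-10) = 20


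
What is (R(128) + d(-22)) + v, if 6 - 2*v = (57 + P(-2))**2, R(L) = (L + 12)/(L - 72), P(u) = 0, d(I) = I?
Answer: -1641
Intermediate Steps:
R(L) = (12 + L)/(-72 + L)
v = -3243/2 (v = 3 - (57 + 0)**2/2 = 3 - 1/2*57**2 = 3 - 1/2*3249 = 3 - 3249/2 = -3243/2 ≈ -1621.5)
(R(128) + d(-22)) + v = ((12 + 128)/(-72 + 128) - 22) - 3243/2 = (140/56 - 22) - 3243/2 = ((1/56)*140 - 22) - 3243/2 = (5/2 - 22) - 3243/2 = -39/2 - 3243/2 = -1641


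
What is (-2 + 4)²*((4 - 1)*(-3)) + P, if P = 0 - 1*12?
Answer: -48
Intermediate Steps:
P = -12 (P = 0 - 12 = -12)
(-2 + 4)²*((4 - 1)*(-3)) + P = (-2 + 4)²*((4 - 1)*(-3)) - 12 = 2²*(3*(-3)) - 12 = 4*(-9) - 12 = -36 - 12 = -48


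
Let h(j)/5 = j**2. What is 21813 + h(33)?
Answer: 27258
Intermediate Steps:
h(j) = 5*j**2
21813 + h(33) = 21813 + 5*33**2 = 21813 + 5*1089 = 21813 + 5445 = 27258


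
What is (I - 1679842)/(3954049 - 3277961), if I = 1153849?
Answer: -525993/676088 ≈ -0.77800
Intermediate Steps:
(I - 1679842)/(3954049 - 3277961) = (1153849 - 1679842)/(3954049 - 3277961) = -525993/676088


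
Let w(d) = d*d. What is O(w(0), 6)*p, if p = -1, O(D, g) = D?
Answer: 0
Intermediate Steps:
w(d) = d**2
O(w(0), 6)*p = 0**2*(-1) = 0*(-1) = 0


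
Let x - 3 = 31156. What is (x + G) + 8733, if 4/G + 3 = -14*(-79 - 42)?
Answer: 67457376/1691 ≈ 39892.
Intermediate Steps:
x = 31159 (x = 3 + 31156 = 31159)
G = 4/1691 (G = 4/(-3 - 14*(-79 - 42)) = 4/(-3 - 14*(-121)) = 4/(-3 + 1694) = 4/1691 ≈ 0.0023655)
(x + G) + 8733 = (31159 + 4/1691) + 8733 = 52689873/1691 + 8733 = 67457376/1691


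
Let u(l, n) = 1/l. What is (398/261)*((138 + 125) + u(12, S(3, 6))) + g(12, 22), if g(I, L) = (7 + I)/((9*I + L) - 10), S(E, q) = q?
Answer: 12569819/31320 ≈ 401.33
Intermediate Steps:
g(I, L) = (7 + I)/(-10 + L + 9*I) (g(I, L) = (7 + I)/((L + 9*I) - 10) = (7 + I)/(-10 + L + 9*I))
(398/261)*((138 + 125) + u(12, S(3, 6))) + g(12, 22) = (398/261)*((138 + 125) + 1/12) + (7 + 12)/(-10 + 22 + 9*12) = (398*(1/261))*(263 + 1/12) + 19/(-10 + 22 + 108) = (398/261)*(3157/12) + 19/120 = 628243/1566 + (1/120)*19 = 628243/1566 + 19/120 = 12569819/31320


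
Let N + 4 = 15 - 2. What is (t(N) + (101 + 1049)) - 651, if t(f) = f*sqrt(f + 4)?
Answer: 499 + 9*sqrt(13) ≈ 531.45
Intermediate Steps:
N = 9 (N = -4 + (15 - 2) = -4 + 13 = 9)
t(f) = f*sqrt(4 + f)
(t(N) + (101 + 1049)) - 651 = (9*sqrt(4 + 9) + (101 + 1049)) - 651 = (9*sqrt(13) + 1150) - 651 = (1150 + 9*sqrt(13)) - 651 = 499 + 9*sqrt(13)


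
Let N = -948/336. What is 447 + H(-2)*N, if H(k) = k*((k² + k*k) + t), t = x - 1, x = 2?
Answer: 6969/14 ≈ 497.79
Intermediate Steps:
t = 1 (t = 2 - 1 = 1)
N = -79/28 (N = -948*1/336 = -79/28 ≈ -2.8214)
H(k) = k*(1 + 2*k²) (H(k) = k*((k² + k*k) + 1) = k*((k² + k²) + 1) = k*(2*k² + 1) = k*(1 + 2*k²))
447 + H(-2)*N = 447 + (-2 + 2*(-2)³)*(-79/28) = 447 + (-2 + 2*(-8))*(-79/28) = 447 + (-2 - 16)*(-79/28) = 447 - 18*(-79/28) = 447 + 711/14 = 6969/14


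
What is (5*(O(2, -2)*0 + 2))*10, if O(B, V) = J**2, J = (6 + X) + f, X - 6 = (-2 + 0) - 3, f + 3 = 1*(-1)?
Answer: 100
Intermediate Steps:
f = -4 (f = -3 + 1*(-1) = -3 - 1 = -4)
X = 1 (X = 6 + ((-2 + 0) - 3) = 6 + (-2 - 3) = 6 - 5 = 1)
J = 3 (J = (6 + 1) - 4 = 7 - 4 = 3)
O(B, V) = 9 (O(B, V) = 3**2 = 9)
(5*(O(2, -2)*0 + 2))*10 = (5*(9*0 + 2))*10 = (5*(0 + 2))*10 = (5*2)*10 = 10*10 = 100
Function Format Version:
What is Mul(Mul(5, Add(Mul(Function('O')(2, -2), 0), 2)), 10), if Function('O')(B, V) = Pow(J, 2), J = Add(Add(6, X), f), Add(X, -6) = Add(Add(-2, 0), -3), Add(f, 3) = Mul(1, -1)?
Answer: 100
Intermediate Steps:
f = -4 (f = Add(-3, Mul(1, -1)) = Add(-3, -1) = -4)
X = 1 (X = Add(6, Add(Add(-2, 0), -3)) = Add(6, Add(-2, -3)) = Add(6, -5) = 1)
J = 3 (J = Add(Add(6, 1), -4) = Add(7, -4) = 3)
Function('O')(B, V) = 9 (Function('O')(B, V) = Pow(3, 2) = 9)
Mul(Mul(5, Add(Mul(Function('O')(2, -2), 0), 2)), 10) = Mul(Mul(5, Add(Mul(9, 0), 2)), 10) = Mul(Mul(5, Add(0, 2)), 10) = Mul(Mul(5, 2), 10) = Mul(10, 10) = 100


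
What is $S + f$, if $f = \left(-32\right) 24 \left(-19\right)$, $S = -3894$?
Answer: $10698$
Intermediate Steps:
$f = 14592$ ($f = \left(-768\right) \left(-19\right) = 14592$)
$S + f = -3894 + 14592 = 10698$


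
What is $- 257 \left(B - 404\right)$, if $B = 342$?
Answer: $15934$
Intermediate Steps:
$- 257 \left(B - 404\right) = - 257 \left(342 - 404\right) = \left(-257\right) \left(-62\right) = 15934$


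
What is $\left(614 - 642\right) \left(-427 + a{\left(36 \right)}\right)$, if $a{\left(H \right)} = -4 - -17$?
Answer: $11592$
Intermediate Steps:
$a{\left(H \right)} = 13$ ($a{\left(H \right)} = -4 + 17 = 13$)
$\left(614 - 642\right) \left(-427 + a{\left(36 \right)}\right) = \left(614 - 642\right) \left(-427 + 13\right) = \left(-28\right) \left(-414\right) = 11592$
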